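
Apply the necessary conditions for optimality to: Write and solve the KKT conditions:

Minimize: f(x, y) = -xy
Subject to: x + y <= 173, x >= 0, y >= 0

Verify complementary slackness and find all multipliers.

Problem: min -xy s.t. x + y <= 173 (multiplier lambda), x >= 0 (mu_x), y >= 0 (mu_y)
KKT stationarity: -y + lambda - mu_x = 0, -x + lambda - mu_y = 0, with lambda, mu_x, mu_y >= 0
Complementary slackness: lambda*(x + y - 173) = 0, mu_x*x = 0, mu_y*y = 0
If lambda = 0: y = -mu_x <= 0 and x = -mu_y <= 0 force x = y = 0 with f = 0; but x = y = 173/2 is feasible with f = -29929/4 < 0, so this is not the minimum. Hence lambda > 0 and x + y = 173.
Try x > 0, y > 0 (so mu_x = mu_y = 0): y = lambda, x = lambda => x = y = lambda
x + y = 173 => 2*lambda = 173 => lambda = 173/2
x* = y* = 173/2 > 0, consistent with mu_x = mu_y = 0.
(Any feasible point with x = 0 or y = 0 has f = 0 > -29929/4, so the minimum is not on those boundaries.)
min(-xy) = -29929/4 (i.e. max xy = 29929/4)
Multipliers: lambda = 173/2, mu_x = 0, mu_y = 0
Complementary slackness: lambda*(x + y - 173) = 173/2*(173/2 + 173/2 - 173) = 0, mu_x*x = 0*173/2 = 0, mu_y*y = 0*173/2 = 0. Satisfied.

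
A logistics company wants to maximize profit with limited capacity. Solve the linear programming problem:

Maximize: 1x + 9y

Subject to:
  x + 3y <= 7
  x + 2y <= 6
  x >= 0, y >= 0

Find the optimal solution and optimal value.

Feasible vertices: (0, 0), (0, 7/3), (4, 1), (6, 0)
Objective 1x + 9y at each:
  (0, 0): 0
  (0, 7/3): 21
  (4, 1): 13
  (6, 0): 6
Maximum is 21 at (0, 7/3).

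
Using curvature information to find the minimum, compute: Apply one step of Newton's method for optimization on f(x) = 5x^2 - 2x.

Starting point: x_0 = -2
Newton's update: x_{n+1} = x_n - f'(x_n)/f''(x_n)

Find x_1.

f(x) = 5x^2 - 2x
f'(x) = 10x + (-2), f''(x) = 10
Newton step: x_1 = x_0 - f'(x_0)/f''(x_0)
f'(-2) = -22
x_1 = -2 - -22/10 = 1/5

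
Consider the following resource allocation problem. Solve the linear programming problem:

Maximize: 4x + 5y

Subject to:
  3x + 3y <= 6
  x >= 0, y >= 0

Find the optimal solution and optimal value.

The feasible region has vertices at [(0, 0), (2, 0), (0, 2)].
Checking objective 4x + 5y at each vertex:
  (0, 0): 4*0 + 5*0 = 0
  (2, 0): 4*2 + 5*0 = 8
  (0, 2): 4*0 + 5*2 = 10
Maximum is 10 at (0, 2).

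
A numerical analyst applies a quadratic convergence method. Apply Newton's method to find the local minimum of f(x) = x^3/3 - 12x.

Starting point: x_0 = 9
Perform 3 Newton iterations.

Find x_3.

f(x) = x^3/3 - 12x
f'(x) = x^2 - 12, f''(x) = 2x
Newton update: x_{n+1} = x_n - (x_n^2 - 12)/(2*x_n)
Step 1: x_0 = 9, f'=69, f''=18, x_1 = 31/6
Step 2: x_1 = 31/6, f'=529/36, f''=31/3, x_2 = 1393/372
Step 3: x_2 = 1393/372, f'=279841/138384, f''=1393/186, x_3 = 3601057/1036392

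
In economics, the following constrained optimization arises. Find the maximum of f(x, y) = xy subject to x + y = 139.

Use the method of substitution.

Substitute y = 139 - x into f(x,y) = xy:
g(x) = x(139 - x) = 139x - x^2
g'(x) = 139 - 2x = 0  =>  x = 139/2
y = 139 - 139/2 = 139/2
Maximum value = (139/2) * (139/2) = 19321/4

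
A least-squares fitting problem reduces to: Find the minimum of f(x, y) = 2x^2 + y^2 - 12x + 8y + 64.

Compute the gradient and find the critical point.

f(x,y) = 2x^2 + y^2 - 12x + 8y + 64
df/dx = 4x + (-12) = 0  =>  x = 3
df/dy = 2y + (8) = 0  =>  y = -4
f(3, -4) = 2*(3)^2 + 1*(-4)^2 + -12*(3) + 8*(-4) + 64 = 30
Hessian is diagonal with entries 4, 2 > 0, so this is a minimum.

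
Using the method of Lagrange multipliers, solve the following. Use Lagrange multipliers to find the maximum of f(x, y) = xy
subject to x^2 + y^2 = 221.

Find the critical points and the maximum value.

Lagrange conditions: y = 2*lambda*x and x = 2*lambda*y
If x = 0 then y = 0, violating the constraint, so x, y != 0.
Dividing: y/x = x/y => x^2 = y^2 => y = x or y = -x
Constraint: 2x^2 = 221 => x^2 = 221/2 => x = +/-sqrt(221/2)
Critical points: (sqrt(221/2), sqrt(221/2)), (-sqrt(221/2), -sqrt(221/2)), (sqrt(221/2), -sqrt(221/2)), (-sqrt(221/2), sqrt(221/2))
  y = x:  xy = x^2 = 221/2  at (sqrt(221/2), sqrt(221/2)) and (-sqrt(221/2), -sqrt(221/2))
  y = -x: xy = -x^2 = -221/2 at (sqrt(221/2), -sqrt(221/2)) and (-sqrt(221/2), sqrt(221/2))
Maximum xy = 221/2 at (sqrt(221/2), sqrt(221/2)) and (-sqrt(221/2), -sqrt(221/2))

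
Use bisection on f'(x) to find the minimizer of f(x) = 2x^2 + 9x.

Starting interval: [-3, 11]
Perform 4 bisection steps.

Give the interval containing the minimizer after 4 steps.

Finding critical point of f(x) = 2x^2 + 9x using bisection on f'(x) = 4x + 9.
f'(x) = 0 when x = -9/4.
Starting interval: [-3, 11]
Step 1: mid = 4, f'(mid) = 25, new interval = [-3, 4]
Step 2: mid = 1/2, f'(mid) = 11, new interval = [-3, 1/2]
Step 3: mid = -5/4, f'(mid) = 4, new interval = [-3, -5/4]
Step 4: mid = -17/8, f'(mid) = 1/2, new interval = [-3, -17/8]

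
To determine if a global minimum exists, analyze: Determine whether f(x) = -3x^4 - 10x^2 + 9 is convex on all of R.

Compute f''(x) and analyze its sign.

f(x) = -3x^4 - 10x^2 + 9
f'(x) = -12x^3 + -20x
f''(x) = -36x^2 + -20
f''(x) = -36x^2 + -20 <= -20 < 0 for all x
Therefore, f is concave on R.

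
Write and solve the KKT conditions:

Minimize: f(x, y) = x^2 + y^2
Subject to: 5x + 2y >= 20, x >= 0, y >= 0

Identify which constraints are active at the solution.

KKT conditions for min x^2 + y^2 s.t. 5x + 2y >= 20, x >= 0, y >= 0:
Stationarity: 2x = mu*5 + mu_x, 2y = mu*2 + mu_y, with mu, mu_x, mu_y >= 0
Complementary slackness: mu*(5x + 2y - 20) = 0, mu_x*x = 0, mu_y*y = 0
(0, 0) is infeasible (5*0 + 2*0 < 20), so if mu = 0 stationarity would force x = mu_x/2 >= 0, y = mu_y/2 >= 0 with mu_x*x = mu_y*y = 0, i.e. x = y = 0: contradiction. Hence mu > 0 and 5x + 2y = 20 is active.
Try x > 0, y > 0 (so mu_x = mu_y = 0): x = 5*mu/2, y = 2*mu/2
Substitute: 5*(5*mu/2) + 2*(2*mu/2) = 20
  mu*29/2 = 20 => mu = 40/29
x* = 100/29 > 0, y* = 40/29 > 0, consistent with mu_x = mu_y = 0.
f is convex and the constraints are linear, so this KKT point is the global minimum.
f* = 400/29
Active constraints: 5x + 2y >= 20 (holds with equality, mu = 40/29 > 0); x >= 0 and y >= 0 are inactive (mu_x = mu_y = 0).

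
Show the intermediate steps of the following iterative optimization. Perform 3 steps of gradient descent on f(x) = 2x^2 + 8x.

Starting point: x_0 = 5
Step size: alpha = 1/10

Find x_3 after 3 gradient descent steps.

f(x) = 2x^2 + 8x, f'(x) = 4x + (8)
Step 1: f'(5) = 28, x_1 = 5 - 1/10 * 28 = 11/5
Step 2: f'(11/5) = 84/5, x_2 = 11/5 - 1/10 * 84/5 = 13/25
Step 3: f'(13/25) = 252/25, x_3 = 13/25 - 1/10 * 252/25 = -61/125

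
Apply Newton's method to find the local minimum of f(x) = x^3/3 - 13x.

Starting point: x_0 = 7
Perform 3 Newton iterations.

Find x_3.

f(x) = x^3/3 - 13x
f'(x) = x^2 - 13, f''(x) = 2x
Newton update: x_{n+1} = x_n - (x_n^2 - 13)/(2*x_n)
Step 1: x_0 = 7, f'=36, f''=14, x_1 = 31/7
Step 2: x_1 = 31/7, f'=324/49, f''=62/7, x_2 = 799/217
Step 3: x_2 = 799/217, f'=26244/47089, f''=1598/217, x_3 = 625279/173383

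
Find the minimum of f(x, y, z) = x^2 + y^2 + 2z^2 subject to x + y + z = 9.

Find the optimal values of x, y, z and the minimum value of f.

Using Lagrange multipliers on f = x^2 + y^2 + 2z^2 with constraint x + y + z = 9:
Conditions: 2*1*x = lambda, 2*1*y = lambda, 2*2*z = lambda
So x = lambda/2, y = lambda/2, z = lambda/4
Substituting into constraint: lambda * (5/4) = 9
lambda = 36/5
x = 18/5, y = 18/5, z = 9/5
Minimum value = 162/5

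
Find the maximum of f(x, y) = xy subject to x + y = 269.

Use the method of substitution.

Substitute y = 269 - x into f(x,y) = xy:
g(x) = x(269 - x) = 269x - x^2
g'(x) = 269 - 2x = 0  =>  x = 269/2
y = 269 - 269/2 = 269/2
Maximum value = (269/2) * (269/2) = 72361/4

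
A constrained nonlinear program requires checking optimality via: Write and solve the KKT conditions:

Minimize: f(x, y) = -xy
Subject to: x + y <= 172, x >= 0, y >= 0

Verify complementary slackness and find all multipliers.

Problem: min -xy s.t. x + y <= 172 (multiplier lambda), x >= 0 (mu_x), y >= 0 (mu_y)
KKT stationarity: -y + lambda - mu_x = 0, -x + lambda - mu_y = 0, with lambda, mu_x, mu_y >= 0
Complementary slackness: lambda*(x + y - 172) = 0, mu_x*x = 0, mu_y*y = 0
If lambda = 0: y = -mu_x <= 0 and x = -mu_y <= 0 force x = y = 0 with f = 0; but x = y = 86 is feasible with f = -7396 < 0, so this is not the minimum. Hence lambda > 0 and x + y = 172.
Try x > 0, y > 0 (so mu_x = mu_y = 0): y = lambda, x = lambda => x = y = lambda
x + y = 172 => 2*lambda = 172 => lambda = 86
x* = y* = 86 > 0, consistent with mu_x = mu_y = 0.
(Any feasible point with x = 0 or y = 0 has f = 0 > -7396, so the minimum is not on those boundaries.)
min(-xy) = -7396 (i.e. max xy = 7396)
Multipliers: lambda = 86, mu_x = 0, mu_y = 0
Complementary slackness: lambda*(x + y - 172) = 86*(86 + 86 - 172) = 0, mu_x*x = 0*86 = 0, mu_y*y = 0*86 = 0. Satisfied.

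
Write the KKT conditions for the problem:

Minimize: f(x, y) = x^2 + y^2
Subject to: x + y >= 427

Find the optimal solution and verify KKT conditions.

KKT conditions for min x^2 + y^2 s.t. x + y >= 427:
Stationarity: 2x = mu, 2y = mu
So x = y = mu/2.
Complementary slackness: mu*(x + y - 427) = 0
Primal feasibility: x + y >= 427; dual feasibility: mu >= 0
If mu = 0 then x = y = 0, but 0 + 0 < 427 is infeasible, so the constraint is active.
Constraint active: x + y = 2*(mu/2) = 427 => mu = 427
x = y = 427/2, f = 182329/2
Verify: stationarity 2*(427/2) = 427 = mu; primal 427/2 + 427/2 = 427 >= 427; dual mu = 427 >= 0; complementary slackness 427*(427 - 427) = 0. All KKT conditions hold.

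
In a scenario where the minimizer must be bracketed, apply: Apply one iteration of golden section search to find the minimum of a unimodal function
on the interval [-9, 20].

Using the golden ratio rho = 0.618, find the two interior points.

Golden section search on [-9, 20].
Golden ratio rho = 0.618 (approx).
Interior points:
  x_1 = -9 + (1-0.618)*29 = 2.0780
  x_2 = -9 + 0.618*29 = 8.9220
Compare f(x_1) and f(x_2) to determine which subinterval to keep.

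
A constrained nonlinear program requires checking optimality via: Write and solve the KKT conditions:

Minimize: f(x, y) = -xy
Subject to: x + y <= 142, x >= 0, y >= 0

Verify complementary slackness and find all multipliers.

Problem: min -xy s.t. x + y <= 142 (multiplier lambda), x >= 0 (mu_x), y >= 0 (mu_y)
KKT stationarity: -y + lambda - mu_x = 0, -x + lambda - mu_y = 0, with lambda, mu_x, mu_y >= 0
Complementary slackness: lambda*(x + y - 142) = 0, mu_x*x = 0, mu_y*y = 0
If lambda = 0: y = -mu_x <= 0 and x = -mu_y <= 0 force x = y = 0 with f = 0; but x = y = 71 is feasible with f = -5041 < 0, so this is not the minimum. Hence lambda > 0 and x + y = 142.
Try x > 0, y > 0 (so mu_x = mu_y = 0): y = lambda, x = lambda => x = y = lambda
x + y = 142 => 2*lambda = 142 => lambda = 71
x* = y* = 71 > 0, consistent with mu_x = mu_y = 0.
(Any feasible point with x = 0 or y = 0 has f = 0 > -5041, so the minimum is not on those boundaries.)
min(-xy) = -5041 (i.e. max xy = 5041)
Multipliers: lambda = 71, mu_x = 0, mu_y = 0
Complementary slackness: lambda*(x + y - 142) = 71*(71 + 71 - 142) = 0, mu_x*x = 0*71 = 0, mu_y*y = 0*71 = 0. Satisfied.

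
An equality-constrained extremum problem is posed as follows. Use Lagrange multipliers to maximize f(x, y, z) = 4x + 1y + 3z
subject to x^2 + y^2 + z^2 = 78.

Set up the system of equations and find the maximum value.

Lagrange conditions: 4 = 2*lambda*x, 1 = 2*lambda*y, 3 = 2*lambda*z
So x:4 = y:1 = z:3, i.e. x = 4t, y = 1t, z = 3t
Constraint: t^2*(4^2 + 1^2 + 3^2) = 78
  t^2 * 26 = 78  =>  t = sqrt(3)
Maximum = 4*4t + 1*1t + 3*3t = 26*sqrt(3) = sqrt(2028)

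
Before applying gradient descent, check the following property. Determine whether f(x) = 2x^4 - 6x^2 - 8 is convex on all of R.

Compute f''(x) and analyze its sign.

f(x) = 2x^4 - 6x^2 - 8
f'(x) = 8x^3 + -12x
f''(x) = 24x^2 + -12
f''(0) = -12 < 0, so not convex near x = 0
Therefore, f is not globally convex on R.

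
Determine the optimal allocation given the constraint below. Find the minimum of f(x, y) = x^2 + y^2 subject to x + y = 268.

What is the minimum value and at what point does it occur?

Substitute y = 268 - x into f(x,y) = x^2 + y^2:
g(x) = x^2 + (268 - x)^2 = 2x^2 - 536x + 71824
g'(x) = 4x - 536 = 0  =>  x = 134
y = 268 - 134 = 134
Minimum value = 134^2 + 134^2 = 35912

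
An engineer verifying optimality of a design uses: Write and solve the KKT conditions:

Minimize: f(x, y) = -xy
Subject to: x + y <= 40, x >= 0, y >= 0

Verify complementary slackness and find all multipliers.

Problem: min -xy s.t. x + y <= 40 (multiplier lambda), x >= 0 (mu_x), y >= 0 (mu_y)
KKT stationarity: -y + lambda - mu_x = 0, -x + lambda - mu_y = 0, with lambda, mu_x, mu_y >= 0
Complementary slackness: lambda*(x + y - 40) = 0, mu_x*x = 0, mu_y*y = 0
If lambda = 0: y = -mu_x <= 0 and x = -mu_y <= 0 force x = y = 0 with f = 0; but x = y = 20 is feasible with f = -400 < 0, so this is not the minimum. Hence lambda > 0 and x + y = 40.
Try x > 0, y > 0 (so mu_x = mu_y = 0): y = lambda, x = lambda => x = y = lambda
x + y = 40 => 2*lambda = 40 => lambda = 20
x* = y* = 20 > 0, consistent with mu_x = mu_y = 0.
(Any feasible point with x = 0 or y = 0 has f = 0 > -400, so the minimum is not on those boundaries.)
min(-xy) = -400 (i.e. max xy = 400)
Multipliers: lambda = 20, mu_x = 0, mu_y = 0
Complementary slackness: lambda*(x + y - 40) = 20*(20 + 20 - 40) = 0, mu_x*x = 0*20 = 0, mu_y*y = 0*20 = 0. Satisfied.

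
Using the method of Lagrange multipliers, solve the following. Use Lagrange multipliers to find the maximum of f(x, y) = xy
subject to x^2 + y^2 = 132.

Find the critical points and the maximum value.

Lagrange conditions: y = 2*lambda*x and x = 2*lambda*y
If x = 0 then y = 0, violating the constraint, so x, y != 0.
Dividing: y/x = x/y => x^2 = y^2 => y = x or y = -x
Constraint: 2x^2 = 132 => x^2 = 66 => x = +/-sqrt(66)
Critical points: (sqrt(66), sqrt(66)), (-sqrt(66), -sqrt(66)), (sqrt(66), -sqrt(66)), (-sqrt(66), sqrt(66))
  y = x:  xy = x^2 = 66  at (sqrt(66), sqrt(66)) and (-sqrt(66), -sqrt(66))
  y = -x: xy = -x^2 = -66 at (sqrt(66), -sqrt(66)) and (-sqrt(66), sqrt(66))
Maximum xy = 66 at (sqrt(66), sqrt(66)) and (-sqrt(66), -sqrt(66))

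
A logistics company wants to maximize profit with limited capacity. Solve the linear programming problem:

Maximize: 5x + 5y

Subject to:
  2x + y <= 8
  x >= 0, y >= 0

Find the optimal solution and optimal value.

The feasible region has vertices at [(0, 0), (4, 0), (0, 8)].
Checking objective 5x + 5y at each vertex:
  (0, 0): 5*0 + 5*0 = 0
  (4, 0): 5*4 + 5*0 = 20
  (0, 8): 5*0 + 5*8 = 40
Maximum is 40 at (0, 8).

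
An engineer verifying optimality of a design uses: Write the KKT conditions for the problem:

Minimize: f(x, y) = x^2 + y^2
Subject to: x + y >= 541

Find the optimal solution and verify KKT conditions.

KKT conditions for min x^2 + y^2 s.t. x + y >= 541:
Stationarity: 2x = mu, 2y = mu
So x = y = mu/2.
Complementary slackness: mu*(x + y - 541) = 0
Primal feasibility: x + y >= 541; dual feasibility: mu >= 0
If mu = 0 then x = y = 0, but 0 + 0 < 541 is infeasible, so the constraint is active.
Constraint active: x + y = 2*(mu/2) = 541 => mu = 541
x = y = 541/2, f = 292681/2
Verify: stationarity 2*(541/2) = 541 = mu; primal 541/2 + 541/2 = 541 >= 541; dual mu = 541 >= 0; complementary slackness 541*(541 - 541) = 0. All KKT conditions hold.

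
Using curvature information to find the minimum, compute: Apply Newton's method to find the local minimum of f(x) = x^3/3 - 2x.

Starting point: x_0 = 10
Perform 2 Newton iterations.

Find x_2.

f(x) = x^3/3 - 2x
f'(x) = x^2 - 2, f''(x) = 2x
Newton update: x_{n+1} = x_n - (x_n^2 - 2)/(2*x_n)
Step 1: x_0 = 10, f'=98, f''=20, x_1 = 51/10
Step 2: x_1 = 51/10, f'=2401/100, f''=51/5, x_2 = 2801/1020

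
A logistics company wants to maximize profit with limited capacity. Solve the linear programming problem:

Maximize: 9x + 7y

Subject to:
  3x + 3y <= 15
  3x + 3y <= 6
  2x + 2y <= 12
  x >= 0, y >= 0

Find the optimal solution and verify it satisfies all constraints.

Feasible vertices: (0, 0), (0, 2), (2, 0)
Objective 9x + 7y at each vertex:
  (0, 0): 0
  (0, 2): 14
  (2, 0): 18
Maximum is 18 at (2, 0).
Verify constraints at (x, y) = (2, 0):
  3*2 + 3*0 = 6 <= 15
  3*2 + 3*0 = 6 <= 6 (active)
  2*2 + 2*0 = 4 <= 12
  x = 2 >= 0, y = 0 >= 0. All constraints satisfied.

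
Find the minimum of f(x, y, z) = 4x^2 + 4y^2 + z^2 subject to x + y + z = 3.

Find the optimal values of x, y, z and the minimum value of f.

Using Lagrange multipliers on f = 4x^2 + 4y^2 + z^2 with constraint x + y + z = 3:
Conditions: 2*4*x = lambda, 2*4*y = lambda, 2*1*z = lambda
So x = lambda/8, y = lambda/8, z = lambda/2
Substituting into constraint: lambda * (3/4) = 3
lambda = 4
x = 1/2, y = 1/2, z = 2
Minimum value = 6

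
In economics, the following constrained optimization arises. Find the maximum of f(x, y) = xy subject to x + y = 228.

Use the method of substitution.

Substitute y = 228 - x into f(x,y) = xy:
g(x) = x(228 - x) = 228x - x^2
g'(x) = 228 - 2x = 0  =>  x = 114
y = 228 - 114 = 114
Maximum value = 114 * 114 = 12996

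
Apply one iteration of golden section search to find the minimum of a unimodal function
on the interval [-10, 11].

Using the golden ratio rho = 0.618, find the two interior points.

Golden section search on [-10, 11].
Golden ratio rho = 0.618 (approx).
Interior points:
  x_1 = -10 + (1-0.618)*21 = -1.9780
  x_2 = -10 + 0.618*21 = 2.9780
Compare f(x_1) and f(x_2) to determine which subinterval to keep.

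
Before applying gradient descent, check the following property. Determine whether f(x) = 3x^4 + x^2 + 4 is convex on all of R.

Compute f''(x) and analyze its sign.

f(x) = 3x^4 + x^2 + 4
f'(x) = 12x^3 + 2x
f''(x) = 36x^2 + 2
f''(x) = 36x^2 + 2 >= 2 > 0 for all x
Therefore, f is convex on R.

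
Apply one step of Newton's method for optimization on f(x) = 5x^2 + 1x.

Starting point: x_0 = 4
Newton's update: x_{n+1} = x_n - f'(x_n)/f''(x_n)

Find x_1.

f(x) = 5x^2 + 1x
f'(x) = 10x + (1), f''(x) = 10
Newton step: x_1 = x_0 - f'(x_0)/f''(x_0)
f'(4) = 41
x_1 = 4 - 41/10 = -1/10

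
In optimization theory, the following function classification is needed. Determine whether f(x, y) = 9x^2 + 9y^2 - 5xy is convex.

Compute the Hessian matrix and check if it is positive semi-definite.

f(x,y) = 9x^2 + 9y^2 - 5xy
Hessian H = [[18, -5], [-5, 18]]
trace(H) = 36, det(H) = 299
Eigenvalues: (36 +/- sqrt(100)) / 2 = 23, 13
Since both eigenvalues > 0, f is convex.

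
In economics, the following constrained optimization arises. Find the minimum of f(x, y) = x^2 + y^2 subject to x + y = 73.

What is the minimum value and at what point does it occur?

Substitute y = 73 - x into f(x,y) = x^2 + y^2:
g(x) = x^2 + (73 - x)^2 = 2x^2 - 146x + 5329
g'(x) = 4x - 146 = 0  =>  x = 73/2
y = 73 - 73/2 = 73/2
Minimum value = (73/2)^2 + (73/2)^2 = 5329/2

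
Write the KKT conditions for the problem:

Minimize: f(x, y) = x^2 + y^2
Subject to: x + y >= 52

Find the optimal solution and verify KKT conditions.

KKT conditions for min x^2 + y^2 s.t. x + y >= 52:
Stationarity: 2x = mu, 2y = mu
So x = y = mu/2.
Complementary slackness: mu*(x + y - 52) = 0
Primal feasibility: x + y >= 52; dual feasibility: mu >= 0
If mu = 0 then x = y = 0, but 0 + 0 < 52 is infeasible, so the constraint is active.
Constraint active: x + y = 2*(mu/2) = 52 => mu = 52
x = y = 26, f = 1352
Verify: stationarity 2*26 = 52 = mu; primal 26 + 26 = 52 >= 52; dual mu = 52 >= 0; complementary slackness 52*(52 - 52) = 0. All KKT conditions hold.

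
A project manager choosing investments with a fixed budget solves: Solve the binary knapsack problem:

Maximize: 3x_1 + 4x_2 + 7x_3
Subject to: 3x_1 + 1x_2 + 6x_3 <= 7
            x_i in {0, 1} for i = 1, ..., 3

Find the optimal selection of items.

Items: item 1 (v=3, w=3), item 2 (v=4, w=1), item 3 (v=7, w=6)
Capacity: 7
Checking all 8 subsets (w = total weight, v = total value):
  {}: w = 0, v = 0
  {1}: w = 3, v = 3
  {2}: w = 1, v = 4
  {3}: w = 6, v = 7
  {1, 2}: w = 4, v = 7
  {1, 3}: w = 9 > 7, infeasible
  {2, 3}: w = 7, v = 11
  {1, 2, 3}: w = 10 > 7, infeasible
Best feasible subset: items [2, 3]
Total weight: 7 <= 7, total value: 11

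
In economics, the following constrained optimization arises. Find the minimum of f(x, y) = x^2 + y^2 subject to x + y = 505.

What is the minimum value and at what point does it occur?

Substitute y = 505 - x into f(x,y) = x^2 + y^2:
g(x) = x^2 + (505 - x)^2 = 2x^2 - 1010x + 255025
g'(x) = 4x - 1010 = 0  =>  x = 505/2
y = 505 - 505/2 = 505/2
Minimum value = (505/2)^2 + (505/2)^2 = 255025/2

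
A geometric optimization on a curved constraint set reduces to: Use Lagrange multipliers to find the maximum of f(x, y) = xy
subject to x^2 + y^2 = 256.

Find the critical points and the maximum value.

Lagrange conditions: y = 2*lambda*x and x = 2*lambda*y
If x = 0 then y = 0, violating the constraint, so x, y != 0.
Dividing: y/x = x/y => x^2 = y^2 => y = x or y = -x
Constraint: 2x^2 = 256 => x^2 = 128 => x = +/-sqrt(128)
Critical points: (sqrt(128), sqrt(128)), (-sqrt(128), -sqrt(128)), (sqrt(128), -sqrt(128)), (-sqrt(128), sqrt(128))
  y = x:  xy = x^2 = 128  at (sqrt(128), sqrt(128)) and (-sqrt(128), -sqrt(128))
  y = -x: xy = -x^2 = -128 at (sqrt(128), -sqrt(128)) and (-sqrt(128), sqrt(128))
Maximum xy = 128 at (sqrt(128), sqrt(128)) and (-sqrt(128), -sqrt(128))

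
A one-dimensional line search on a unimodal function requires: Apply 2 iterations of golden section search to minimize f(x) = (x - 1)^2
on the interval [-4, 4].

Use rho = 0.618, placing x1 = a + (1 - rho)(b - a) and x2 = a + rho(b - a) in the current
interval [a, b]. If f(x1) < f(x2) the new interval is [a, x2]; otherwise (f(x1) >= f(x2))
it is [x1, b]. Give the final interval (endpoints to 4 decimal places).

Golden section search for min of f(x) = (x - 1)^2 on [-4, 4].
Each step: x1 = a + (1 - rho)(b - a), x2 = a + rho(b - a); if f(x1) < f(x2) keep [a, x2], otherwise keep [x1, b].
Step 1: [-4.0000, 4.0000], x1=-0.9440 (f=3.7791), x2=0.9440 (f=0.0031); f(x1) > f(x2) => keep [-0.9440, 4.0000]
Step 2: [-0.9440, 4.0000], x1=0.9446 (f=0.0031), x2=2.1114 (f=1.2352); f(x1) < f(x2) => keep [-0.9440, 2.1114]
Final interval: [-0.9440, 2.1114]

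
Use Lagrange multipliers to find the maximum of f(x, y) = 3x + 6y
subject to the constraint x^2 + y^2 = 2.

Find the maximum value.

Set up Lagrange conditions: grad f = lambda * grad g
  3 = 2*lambda*x
  6 = 2*lambda*y
From these: x/y = 3/6, so x = 3t, y = 6t for some t.
Substitute into constraint: (3t)^2 + (6t)^2 = 2
  t^2 * 45 = 2
  t = sqrt(2/45)
Maximum = 3*x + 6*y = (3^2 + 6^2)*t = 45 * sqrt(2/45) = sqrt(90)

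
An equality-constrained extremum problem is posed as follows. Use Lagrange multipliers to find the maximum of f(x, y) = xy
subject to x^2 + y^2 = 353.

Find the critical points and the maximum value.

Lagrange conditions: y = 2*lambda*x and x = 2*lambda*y
If x = 0 then y = 0, violating the constraint, so x, y != 0.
Dividing: y/x = x/y => x^2 = y^2 => y = x or y = -x
Constraint: 2x^2 = 353 => x^2 = 353/2 => x = +/-sqrt(353/2)
Critical points: (sqrt(353/2), sqrt(353/2)), (-sqrt(353/2), -sqrt(353/2)), (sqrt(353/2), -sqrt(353/2)), (-sqrt(353/2), sqrt(353/2))
  y = x:  xy = x^2 = 353/2  at (sqrt(353/2), sqrt(353/2)) and (-sqrt(353/2), -sqrt(353/2))
  y = -x: xy = -x^2 = -353/2 at (sqrt(353/2), -sqrt(353/2)) and (-sqrt(353/2), sqrt(353/2))
Maximum xy = 353/2 at (sqrt(353/2), sqrt(353/2)) and (-sqrt(353/2), -sqrt(353/2))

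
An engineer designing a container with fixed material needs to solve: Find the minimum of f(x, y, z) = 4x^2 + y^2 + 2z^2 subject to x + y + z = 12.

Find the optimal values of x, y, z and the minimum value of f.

Using Lagrange multipliers on f = 4x^2 + y^2 + 2z^2 with constraint x + y + z = 12:
Conditions: 2*4*x = lambda, 2*1*y = lambda, 2*2*z = lambda
So x = lambda/8, y = lambda/2, z = lambda/4
Substituting into constraint: lambda * (7/8) = 12
lambda = 96/7
x = 12/7, y = 48/7, z = 24/7
Minimum value = 576/7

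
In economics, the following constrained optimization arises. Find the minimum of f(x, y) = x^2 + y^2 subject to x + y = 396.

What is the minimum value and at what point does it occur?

Substitute y = 396 - x into f(x,y) = x^2 + y^2:
g(x) = x^2 + (396 - x)^2 = 2x^2 - 792x + 156816
g'(x) = 4x - 792 = 0  =>  x = 198
y = 396 - 198 = 198
Minimum value = 198^2 + 198^2 = 78408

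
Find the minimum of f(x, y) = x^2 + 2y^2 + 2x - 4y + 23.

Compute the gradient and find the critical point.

f(x,y) = x^2 + 2y^2 + 2x - 4y + 23
df/dx = 2x + (2) = 0  =>  x = -1
df/dy = 4y + (-4) = 0  =>  y = 1
f(-1, 1) = 1*(-1)^2 + 2*(1)^2 + 2*(-1) + -4*(1) + 23 = 20
Hessian is diagonal with entries 2, 4 > 0, so this is a minimum.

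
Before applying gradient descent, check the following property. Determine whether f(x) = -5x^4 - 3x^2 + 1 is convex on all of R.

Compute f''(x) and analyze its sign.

f(x) = -5x^4 - 3x^2 + 1
f'(x) = -20x^3 + -6x
f''(x) = -60x^2 + -6
f''(x) = -60x^2 + -6 <= -6 < 0 for all x
Therefore, f is concave on R.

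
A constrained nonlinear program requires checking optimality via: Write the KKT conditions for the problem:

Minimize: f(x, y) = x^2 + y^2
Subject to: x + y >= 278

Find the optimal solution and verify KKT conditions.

KKT conditions for min x^2 + y^2 s.t. x + y >= 278:
Stationarity: 2x = mu, 2y = mu
So x = y = mu/2.
Complementary slackness: mu*(x + y - 278) = 0
Primal feasibility: x + y >= 278; dual feasibility: mu >= 0
If mu = 0 then x = y = 0, but 0 + 0 < 278 is infeasible, so the constraint is active.
Constraint active: x + y = 2*(mu/2) = 278 => mu = 278
x = y = 139, f = 38642
Verify: stationarity 2*139 = 278 = mu; primal 139 + 139 = 278 >= 278; dual mu = 278 >= 0; complementary slackness 278*(278 - 278) = 0. All KKT conditions hold.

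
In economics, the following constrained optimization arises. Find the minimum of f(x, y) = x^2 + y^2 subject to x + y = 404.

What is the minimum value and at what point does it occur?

Substitute y = 404 - x into f(x,y) = x^2 + y^2:
g(x) = x^2 + (404 - x)^2 = 2x^2 - 808x + 163216
g'(x) = 4x - 808 = 0  =>  x = 202
y = 404 - 202 = 202
Minimum value = 202^2 + 202^2 = 81608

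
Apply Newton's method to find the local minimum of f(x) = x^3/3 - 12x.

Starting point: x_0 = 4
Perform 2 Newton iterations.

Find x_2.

f(x) = x^3/3 - 12x
f'(x) = x^2 - 12, f''(x) = 2x
Newton update: x_{n+1} = x_n - (x_n^2 - 12)/(2*x_n)
Step 1: x_0 = 4, f'=4, f''=8, x_1 = 7/2
Step 2: x_1 = 7/2, f'=1/4, f''=7, x_2 = 97/28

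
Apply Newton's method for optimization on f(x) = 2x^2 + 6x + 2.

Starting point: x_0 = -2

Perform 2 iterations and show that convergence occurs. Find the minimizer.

f(x) = 2x^2 + 6x + 2, f'(x) = 4x + (6), f''(x) = 4
Step 1: f'(-2) = -2, x_1 = -2 - -2/4 = -3/2
Step 2: f'(-3/2) = 0, x_2 = -3/2 (converged)
Newton's method converges in 1 step for quadratics.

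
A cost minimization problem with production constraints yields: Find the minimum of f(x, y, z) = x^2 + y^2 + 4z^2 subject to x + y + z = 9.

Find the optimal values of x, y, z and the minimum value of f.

Using Lagrange multipliers on f = x^2 + y^2 + 4z^2 with constraint x + y + z = 9:
Conditions: 2*1*x = lambda, 2*1*y = lambda, 2*4*z = lambda
So x = lambda/2, y = lambda/2, z = lambda/8
Substituting into constraint: lambda * (9/8) = 9
lambda = 8
x = 4, y = 4, z = 1
Minimum value = 36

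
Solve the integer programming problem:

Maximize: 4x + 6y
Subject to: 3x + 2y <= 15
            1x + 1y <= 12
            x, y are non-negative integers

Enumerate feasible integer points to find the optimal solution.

Constraint 1: 3x + 2y <= 15
Constraint 2: 1x + 1y <= 12
Feasible x range (need y >= 0): 0 <= x <= min(15/3, 12/1) => x in {0, ..., 5}.
Enumerate feasible integer points row by row (the coefficient of y is 6 > 0, so for each x the largest feasible y gives the best value):
  x = 0: y <= min((15 - 3*0)/2, (12 - 1*0)/1) => y in {0, ..., 7}; best 4*0 + 6*7 = 42
  x = 1: y <= min((15 - 3*1)/2, (12 - 1*1)/1) => y in {0, ..., 6}; best 4*1 + 6*6 = 40
  x = 2: y <= min((15 - 3*2)/2, (12 - 1*2)/1) => y in {0, ..., 4}; best 4*2 + 6*4 = 32
  x = 3: y <= min((15 - 3*3)/2, (12 - 1*3)/1) => y in {0, ..., 3}; best 4*3 + 6*3 = 30
  x = 4: y <= min((15 - 3*4)/2, (12 - 1*4)/1) => y in {0, ..., 1}; best 4*4 + 6*1 = 22
  x = 5: y <= min((15 - 3*5)/2, (12 - 1*5)/1) => y in {0}; best 4*5 + 6*0 = 20
The maximum 4x + 6y = 42 is achieved at x = 0, y = 7.
Check: 3*0 + 2*7 = 14 <= 15 and 1*0 + 1*7 = 7 <= 12.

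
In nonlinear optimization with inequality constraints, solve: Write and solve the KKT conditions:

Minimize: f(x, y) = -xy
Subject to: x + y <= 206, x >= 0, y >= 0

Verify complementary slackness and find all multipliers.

Problem: min -xy s.t. x + y <= 206 (multiplier lambda), x >= 0 (mu_x), y >= 0 (mu_y)
KKT stationarity: -y + lambda - mu_x = 0, -x + lambda - mu_y = 0, with lambda, mu_x, mu_y >= 0
Complementary slackness: lambda*(x + y - 206) = 0, mu_x*x = 0, mu_y*y = 0
If lambda = 0: y = -mu_x <= 0 and x = -mu_y <= 0 force x = y = 0 with f = 0; but x = y = 103 is feasible with f = -10609 < 0, so this is not the minimum. Hence lambda > 0 and x + y = 206.
Try x > 0, y > 0 (so mu_x = mu_y = 0): y = lambda, x = lambda => x = y = lambda
x + y = 206 => 2*lambda = 206 => lambda = 103
x* = y* = 103 > 0, consistent with mu_x = mu_y = 0.
(Any feasible point with x = 0 or y = 0 has f = 0 > -10609, so the minimum is not on those boundaries.)
min(-xy) = -10609 (i.e. max xy = 10609)
Multipliers: lambda = 103, mu_x = 0, mu_y = 0
Complementary slackness: lambda*(x + y - 206) = 103*(103 + 103 - 206) = 0, mu_x*x = 0*103 = 0, mu_y*y = 0*103 = 0. Satisfied.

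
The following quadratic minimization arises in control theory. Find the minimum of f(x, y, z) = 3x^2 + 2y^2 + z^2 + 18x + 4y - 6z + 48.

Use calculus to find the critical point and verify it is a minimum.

f(x,y,z) = 3x^2 + 2y^2 + z^2 + 18x + 4y - 6z + 48
df/dx = 6x + (18) = 0 => x = -3
df/dy = 4y + (4) = 0 => y = -1
df/dz = 2z + (-6) = 0 => z = 3
f(-3,-1,3) = 3*(-3)^2 + 2*(-1)^2 + 1*(3)^2 + 18*(-3) + 4*(-1) + -6*(3) + 48 = 10
Hessian is diagonal with entries 6, 4, 2 > 0, confirmed minimum.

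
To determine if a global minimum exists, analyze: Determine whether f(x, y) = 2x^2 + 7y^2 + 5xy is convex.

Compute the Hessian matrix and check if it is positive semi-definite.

f(x,y) = 2x^2 + 7y^2 + 5xy
Hessian H = [[4, 5], [5, 14]]
trace(H) = 18, det(H) = 31
Eigenvalues: (18 +/- sqrt(200)) / 2 = 16.07, 1.929
Since both eigenvalues > 0, f is convex.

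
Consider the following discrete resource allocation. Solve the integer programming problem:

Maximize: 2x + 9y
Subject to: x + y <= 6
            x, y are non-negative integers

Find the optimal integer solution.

Objective: 2x + 9y, constraint: x + y <= 6
Coefficient of y is 9 > coefficient of x is 2, so allocate the entire budget to y.
Optimal: x = 0, y = 6, value = 54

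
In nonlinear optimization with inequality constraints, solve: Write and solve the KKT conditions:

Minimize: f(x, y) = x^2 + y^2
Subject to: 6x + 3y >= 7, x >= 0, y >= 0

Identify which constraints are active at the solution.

KKT conditions for min x^2 + y^2 s.t. 6x + 3y >= 7, x >= 0, y >= 0:
Stationarity: 2x = mu*6 + mu_x, 2y = mu*3 + mu_y, with mu, mu_x, mu_y >= 0
Complementary slackness: mu*(6x + 3y - 7) = 0, mu_x*x = 0, mu_y*y = 0
(0, 0) is infeasible (6*0 + 3*0 < 7), so if mu = 0 stationarity would force x = mu_x/2 >= 0, y = mu_y/2 >= 0 with mu_x*x = mu_y*y = 0, i.e. x = y = 0: contradiction. Hence mu > 0 and 6x + 3y = 7 is active.
Try x > 0, y > 0 (so mu_x = mu_y = 0): x = 6*mu/2, y = 3*mu/2
Substitute: 6*(6*mu/2) + 3*(3*mu/2) = 7
  mu*45/2 = 7 => mu = 14/45
x* = 14/15 > 0, y* = 7/15 > 0, consistent with mu_x = mu_y = 0.
f is convex and the constraints are linear, so this KKT point is the global minimum.
f* = 49/45
Active constraints: 6x + 3y >= 7 (holds with equality, mu = 14/45 > 0); x >= 0 and y >= 0 are inactive (mu_x = mu_y = 0).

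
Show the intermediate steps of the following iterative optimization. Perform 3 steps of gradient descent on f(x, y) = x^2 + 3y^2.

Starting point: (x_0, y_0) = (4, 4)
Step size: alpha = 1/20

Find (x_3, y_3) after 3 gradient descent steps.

f(x,y) = x^2 + 3y^2
grad_x = 2x + 0y, grad_y = 6y + 0x
Step 1: grad = (8, 24), (18/5, 14/5)
Step 2: grad = (36/5, 84/5), (81/25, 49/25)
Step 3: grad = (162/25, 294/25), (729/250, 343/250)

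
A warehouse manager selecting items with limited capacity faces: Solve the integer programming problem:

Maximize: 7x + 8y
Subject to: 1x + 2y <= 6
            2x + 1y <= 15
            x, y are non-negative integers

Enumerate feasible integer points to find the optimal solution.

Constraint 1: 1x + 2y <= 6
Constraint 2: 2x + 1y <= 15
Feasible x range (need y >= 0): 0 <= x <= min(6/1, 15/2) => x in {0, ..., 6}.
Enumerate feasible integer points row by row (the coefficient of y is 8 > 0, so for each x the largest feasible y gives the best value):
  x = 0: y <= min((6 - 1*0)/2, (15 - 2*0)/1) => y in {0, ..., 3}; best 7*0 + 8*3 = 24
  x = 1: y <= min((6 - 1*1)/2, (15 - 2*1)/1) => y in {0, ..., 2}; best 7*1 + 8*2 = 23
  x = 2: y <= min((6 - 1*2)/2, (15 - 2*2)/1) => y in {0, ..., 2}; best 7*2 + 8*2 = 30
  x = 3: y <= min((6 - 1*3)/2, (15 - 2*3)/1) => y in {0, ..., 1}; best 7*3 + 8*1 = 29
  x = 4: y <= min((6 - 1*4)/2, (15 - 2*4)/1) => y in {0, ..., 1}; best 7*4 + 8*1 = 36
  x = 5: y <= min((6 - 1*5)/2, (15 - 2*5)/1) => y in {0}; best 7*5 + 8*0 = 35
  x = 6: y <= min((6 - 1*6)/2, (15 - 2*6)/1) => y in {0}; best 7*6 + 8*0 = 42
The maximum 7x + 8y = 42 is achieved at x = 6, y = 0.
Check: 1*6 + 2*0 = 6 <= 6 and 2*6 + 1*0 = 12 <= 15.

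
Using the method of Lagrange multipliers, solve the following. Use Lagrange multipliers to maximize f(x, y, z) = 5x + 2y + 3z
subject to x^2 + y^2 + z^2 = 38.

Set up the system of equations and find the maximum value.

Lagrange conditions: 5 = 2*lambda*x, 2 = 2*lambda*y, 3 = 2*lambda*z
So x:5 = y:2 = z:3, i.e. x = 5t, y = 2t, z = 3t
Constraint: t^2*(5^2 + 2^2 + 3^2) = 38
  t^2 * 38 = 38  =>  t = sqrt(1)
Maximum = 5*5t + 2*2t + 3*3t = 38*sqrt(1) = 38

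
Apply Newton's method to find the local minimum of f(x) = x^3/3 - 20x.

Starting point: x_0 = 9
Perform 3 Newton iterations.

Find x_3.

f(x) = x^3/3 - 20x
f'(x) = x^2 - 20, f''(x) = 2x
Newton update: x_{n+1} = x_n - (x_n^2 - 20)/(2*x_n)
Step 1: x_0 = 9, f'=61, f''=18, x_1 = 101/18
Step 2: x_1 = 101/18, f'=3721/324, f''=101/9, x_2 = 16681/3636
Step 3: x_2 = 16681/3636, f'=13845841/13220496, f''=16681/1818, x_3 = 542665681/121304232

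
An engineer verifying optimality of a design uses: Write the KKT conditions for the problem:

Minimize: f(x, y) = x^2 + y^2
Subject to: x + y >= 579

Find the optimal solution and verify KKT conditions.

KKT conditions for min x^2 + y^2 s.t. x + y >= 579:
Stationarity: 2x = mu, 2y = mu
So x = y = mu/2.
Complementary slackness: mu*(x + y - 579) = 0
Primal feasibility: x + y >= 579; dual feasibility: mu >= 0
If mu = 0 then x = y = 0, but 0 + 0 < 579 is infeasible, so the constraint is active.
Constraint active: x + y = 2*(mu/2) = 579 => mu = 579
x = y = 579/2, f = 335241/2
Verify: stationarity 2*(579/2) = 579 = mu; primal 579/2 + 579/2 = 579 >= 579; dual mu = 579 >= 0; complementary slackness 579*(579 - 579) = 0. All KKT conditions hold.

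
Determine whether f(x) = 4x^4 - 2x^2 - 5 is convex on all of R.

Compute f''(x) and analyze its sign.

f(x) = 4x^4 - 2x^2 - 5
f'(x) = 16x^3 + -4x
f''(x) = 48x^2 + -4
f''(0) = -4 < 0, so not convex near x = 0
Therefore, f is not globally convex on R.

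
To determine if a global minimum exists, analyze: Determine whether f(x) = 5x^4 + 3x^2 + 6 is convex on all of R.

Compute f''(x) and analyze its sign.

f(x) = 5x^4 + 3x^2 + 6
f'(x) = 20x^3 + 6x
f''(x) = 60x^2 + 6
f''(x) = 60x^2 + 6 >= 6 > 0 for all x
Therefore, f is convex on R.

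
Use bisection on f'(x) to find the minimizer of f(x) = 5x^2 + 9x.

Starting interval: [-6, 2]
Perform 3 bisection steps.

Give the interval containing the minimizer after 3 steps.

Finding critical point of f(x) = 5x^2 + 9x using bisection on f'(x) = 10x + 9.
f'(x) = 0 when x = -9/10.
Starting interval: [-6, 2]
Step 1: mid = -2, f'(mid) = -11, new interval = [-2, 2]
Step 2: mid = 0, f'(mid) = 9, new interval = [-2, 0]
Step 3: mid = -1, f'(mid) = -1, new interval = [-1, 0]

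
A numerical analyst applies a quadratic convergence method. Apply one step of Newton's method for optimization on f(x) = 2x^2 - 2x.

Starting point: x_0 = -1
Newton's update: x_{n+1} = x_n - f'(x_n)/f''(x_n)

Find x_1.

f(x) = 2x^2 - 2x
f'(x) = 4x + (-2), f''(x) = 4
Newton step: x_1 = x_0 - f'(x_0)/f''(x_0)
f'(-1) = -6
x_1 = -1 - -6/4 = 1/2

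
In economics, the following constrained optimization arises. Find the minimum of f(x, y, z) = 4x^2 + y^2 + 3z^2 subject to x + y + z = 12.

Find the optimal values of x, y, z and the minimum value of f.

Using Lagrange multipliers on f = 4x^2 + y^2 + 3z^2 with constraint x + y + z = 12:
Conditions: 2*4*x = lambda, 2*1*y = lambda, 2*3*z = lambda
So x = lambda/8, y = lambda/2, z = lambda/6
Substituting into constraint: lambda * (19/24) = 12
lambda = 288/19
x = 36/19, y = 144/19, z = 48/19
Minimum value = 1728/19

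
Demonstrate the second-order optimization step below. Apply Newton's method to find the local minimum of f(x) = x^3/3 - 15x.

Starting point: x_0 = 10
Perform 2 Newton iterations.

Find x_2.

f(x) = x^3/3 - 15x
f'(x) = x^2 - 15, f''(x) = 2x
Newton update: x_{n+1} = x_n - (x_n^2 - 15)/(2*x_n)
Step 1: x_0 = 10, f'=85, f''=20, x_1 = 23/4
Step 2: x_1 = 23/4, f'=289/16, f''=23/2, x_2 = 769/184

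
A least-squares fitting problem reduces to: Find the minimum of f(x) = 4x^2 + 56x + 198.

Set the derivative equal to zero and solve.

f(x) = 4x^2 + 56x + 198
f'(x) = 8x + (56) = 0
x = -56/8 = -7
f(-7) = 2
Since f''(x) = 8 > 0, this is a minimum.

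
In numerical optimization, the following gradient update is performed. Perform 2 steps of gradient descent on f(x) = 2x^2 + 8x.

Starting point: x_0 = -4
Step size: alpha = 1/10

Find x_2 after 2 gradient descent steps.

f(x) = 2x^2 + 8x, f'(x) = 4x + (8)
Step 1: f'(-4) = -8, x_1 = -4 - 1/10 * -8 = -16/5
Step 2: f'(-16/5) = -24/5, x_2 = -16/5 - 1/10 * -24/5 = -68/25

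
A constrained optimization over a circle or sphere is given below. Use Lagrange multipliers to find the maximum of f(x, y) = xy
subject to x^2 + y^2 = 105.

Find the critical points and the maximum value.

Lagrange conditions: y = 2*lambda*x and x = 2*lambda*y
If x = 0 then y = 0, violating the constraint, so x, y != 0.
Dividing: y/x = x/y => x^2 = y^2 => y = x or y = -x
Constraint: 2x^2 = 105 => x^2 = 105/2 => x = +/-sqrt(105/2)
Critical points: (sqrt(105/2), sqrt(105/2)), (-sqrt(105/2), -sqrt(105/2)), (sqrt(105/2), -sqrt(105/2)), (-sqrt(105/2), sqrt(105/2))
  y = x:  xy = x^2 = 105/2  at (sqrt(105/2), sqrt(105/2)) and (-sqrt(105/2), -sqrt(105/2))
  y = -x: xy = -x^2 = -105/2 at (sqrt(105/2), -sqrt(105/2)) and (-sqrt(105/2), sqrt(105/2))
Maximum xy = 105/2 at (sqrt(105/2), sqrt(105/2)) and (-sqrt(105/2), -sqrt(105/2))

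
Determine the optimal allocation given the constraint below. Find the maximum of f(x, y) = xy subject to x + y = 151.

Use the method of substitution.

Substitute y = 151 - x into f(x,y) = xy:
g(x) = x(151 - x) = 151x - x^2
g'(x) = 151 - 2x = 0  =>  x = 151/2
y = 151 - 151/2 = 151/2
Maximum value = (151/2) * (151/2) = 22801/4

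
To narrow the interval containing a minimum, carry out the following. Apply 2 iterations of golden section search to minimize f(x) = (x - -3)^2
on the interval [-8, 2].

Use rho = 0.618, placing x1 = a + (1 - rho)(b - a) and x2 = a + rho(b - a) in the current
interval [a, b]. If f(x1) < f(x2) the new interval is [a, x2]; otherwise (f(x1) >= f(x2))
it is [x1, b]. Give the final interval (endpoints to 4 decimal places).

Golden section search for min of f(x) = (x - -3)^2 on [-8, 2].
Each step: x1 = a + (1 - rho)(b - a), x2 = a + rho(b - a); if f(x1) < f(x2) keep [a, x2], otherwise keep [x1, b].
Step 1: [-8.0000, 2.0000], x1=-4.1800 (f=1.3924), x2=-1.8200 (f=1.3924); f(x1) = f(x2) (tie, not '<') => keep [-4.1800, 2.0000]
Step 2: [-4.1800, 2.0000], x1=-1.8192 (f=1.3942), x2=-0.3608 (f=6.9656); f(x1) < f(x2) => keep [-4.1800, -0.3608]
Final interval: [-4.1800, -0.3608]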